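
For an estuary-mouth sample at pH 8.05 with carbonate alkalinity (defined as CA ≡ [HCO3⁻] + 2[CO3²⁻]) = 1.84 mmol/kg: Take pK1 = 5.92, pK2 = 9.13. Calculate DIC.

CA = [HCO3⁻] + 2[CO3²⁻] = (α₁ + 2α₂)·DIC
At pH 8.05: [H⁺]/K1 = 10^-2.13 = 0.0074131, K2/[H⁺] = 10^-1.08 = 0.083176
α₁ = 1/(1 + 0.0074131 + 0.083176) = 1/1.0906 = 0.9169; α₂ = α₁·K2/[H⁺] = 0.07627
α₁ + 2α₂ = 1.0695
DIC = CA / (α₁ + 2α₂) = 1.84 / 1.0695 = 1.72 mmol/kg

DIC = 1.72 mmol/kg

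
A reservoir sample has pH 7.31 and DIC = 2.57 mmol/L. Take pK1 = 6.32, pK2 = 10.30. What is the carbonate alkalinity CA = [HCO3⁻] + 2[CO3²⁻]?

CA = [HCO3⁻] + 2[CO3²⁻] = (α₁ + 2α₂)·DIC
At pH 7.31: [H⁺]/K1 = 10^-0.99 = 0.10233, K2/[H⁺] = 10^-2.99 = 0.0010233
α₁ = 1/(1 + 0.10233 + 0.0010233) = 1/1.1034 = 0.9063; α₂ = α₁·K2/[H⁺] = 0.0009274
α₁ + 2α₂ = 0.9082
CA = 0.9082 × 2.57 = 2.33 mmol/L

CA = 2.33 mmol/L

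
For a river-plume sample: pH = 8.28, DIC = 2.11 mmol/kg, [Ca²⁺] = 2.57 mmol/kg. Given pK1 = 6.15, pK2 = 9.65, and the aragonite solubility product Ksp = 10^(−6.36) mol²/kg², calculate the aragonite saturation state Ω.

Ω = 0.505

α₂ = 1 / (1 + [H⁺]/K2 + [H⁺]²/(K1K2)) = 1 / (1 + 10^+1.37 + 10^-0.76)
   = 1 / (1 + 23.442 + 0.17378) = 1/24.616 = 0.04062
[CO3²⁻] = α₂ × DIC = 0.04062 × 2.11 = 0.08572 mmol/kg
Ksp = 10^(−6.36) = 4.365×10^-7
Ω = [Ca²⁺][CO3²⁻]/Ksp = (2.57×10^-3)(8.572×10^-5) / 4.365×10^-7 = 0.505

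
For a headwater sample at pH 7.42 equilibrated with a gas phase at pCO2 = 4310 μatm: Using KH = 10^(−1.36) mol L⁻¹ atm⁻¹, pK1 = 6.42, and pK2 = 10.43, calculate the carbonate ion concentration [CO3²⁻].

[CO2*] = KH · pCO2 = 10^(−1.36) × 4310×10^-6 = 1.881×10^-4 mol/L
α₀ = 1/(1 + K1/[H⁺] + K1K2/[H⁺]²) = 1/(1 + 10^+1.00 + 10^-2.01) = 0.09083
DIC = [CO2*]/α₀ = 1.881×10^-4 / 0.09083 = 2.071 mmol/L
[CO3²⁻] = α₂·DIC; α₂ = 0.0008876, so [CO3²⁻] = 0.0008876 × 2.071 = 0.00184 mmol/L = 1.84 μmol/L

[CO3²⁻] = 1.84 μmol/L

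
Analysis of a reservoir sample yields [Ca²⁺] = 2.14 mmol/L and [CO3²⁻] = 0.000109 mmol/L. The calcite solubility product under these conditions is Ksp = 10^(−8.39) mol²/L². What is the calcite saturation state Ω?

Ksp = 10^(−8.39) = 4.074×10^-9
Ω = [Ca²⁺][CO3²⁻]/Ksp = (2.14×10^-3)(0.000109×10^-3) / 4.074×10^-9 = 0.0573

Ω = 0.0573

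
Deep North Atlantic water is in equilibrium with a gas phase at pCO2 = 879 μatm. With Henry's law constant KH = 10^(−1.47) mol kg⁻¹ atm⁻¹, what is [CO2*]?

[CO2*] = 29.8 μmol/kg

KH = 10^(−1.47) = 3.388×10^-2 mol kg⁻¹ atm⁻¹
[CO2*] = KH · pCO2 = 3.388×10^-2 × 879×10^-6 atm = 2.98×10^-5 mol/kg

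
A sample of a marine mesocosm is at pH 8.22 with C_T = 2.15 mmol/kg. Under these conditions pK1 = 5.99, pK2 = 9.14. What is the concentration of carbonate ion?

α₂ = 1 / (1 + [H⁺]/K2 + [H⁺]²/(K1K2)) = 1 / (1 + 10^+0.92 + 10^-1.31)
   = 1 / (1 + 8.3176 + 0.048978) = 1/9.3666 = 0.1068
[CO3²⁻] = α₂ × DIC = 0.1068 × 2.15 = 0.230 mmol/kg

[CO3²⁻] = 0.230 mmol/kg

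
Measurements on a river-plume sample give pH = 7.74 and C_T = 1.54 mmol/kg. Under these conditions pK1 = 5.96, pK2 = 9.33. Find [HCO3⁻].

α₁ = 1 / (1 + [H⁺]/K1 + K2/[H⁺]) = 1 / (1 + 10^-1.78 + 10^-1.59)
   = 1 / (1 + 0.016596 + 0.025704) = 1/1.0423 = 0.9594
[HCO3⁻] = α₁ × DIC = 0.9594 × 1.54 = 1.48 mmol/kg

[HCO3⁻] = 1.48 mmol/kg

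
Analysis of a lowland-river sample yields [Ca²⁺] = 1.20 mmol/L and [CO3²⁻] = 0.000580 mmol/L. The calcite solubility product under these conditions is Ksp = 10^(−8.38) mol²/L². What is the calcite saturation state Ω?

Ω = 0.167

Ksp = 10^(−8.38) = 4.169×10^-9
Ω = [Ca²⁺][CO3²⁻]/Ksp = (1.20×10^-3)(0.000580×10^-3) / 4.169×10^-9 = 0.167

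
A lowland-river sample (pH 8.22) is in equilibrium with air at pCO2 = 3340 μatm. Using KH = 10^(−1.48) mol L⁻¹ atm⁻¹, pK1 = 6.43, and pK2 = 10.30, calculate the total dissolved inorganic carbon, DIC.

[CO2*] = KH · pCO2 = 10^(−1.48) × 3340×10^-6 = 1.106×10^-4 mol/L
α₀ = 1/(1 + K1/[H⁺] + K1K2/[H⁺]²) = 1/(1 + 10^+1.79 + 10^-0.29) = 0.01583
DIC = [CO2*]/α₀ = 1.106×10^-4 / 0.01583 = 6.99 mmol/L

DIC = 6.99 mmol/L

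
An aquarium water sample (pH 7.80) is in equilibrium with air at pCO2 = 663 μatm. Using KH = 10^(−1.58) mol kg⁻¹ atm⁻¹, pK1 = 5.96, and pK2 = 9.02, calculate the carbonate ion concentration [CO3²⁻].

[CO2*] = KH · pCO2 = 10^(−1.58) × 663×10^-6 = 1.744×10^-5 mol/kg
α₀ = 1/(1 + K1/[H⁺] + K1K2/[H⁺]²) = 1/(1 + 10^+1.84 + 10^+0.62) = 0.01345
DIC = [CO2*]/α₀ = 1.744×10^-5 / 0.01345 = 1.297 mmol/kg
[CO3²⁻] = α₂·DIC; α₂ = 0.05607, so [CO3²⁻] = 0.05607 × 1.297 = 0.0727 mmol/kg

[CO3²⁻] = 0.0727 mmol/kg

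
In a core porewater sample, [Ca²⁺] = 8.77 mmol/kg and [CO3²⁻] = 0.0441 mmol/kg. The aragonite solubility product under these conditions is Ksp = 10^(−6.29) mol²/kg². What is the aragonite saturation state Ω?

Ksp = 10^(−6.29) = 5.129×10^-7
Ω = [Ca²⁺][CO3²⁻]/Ksp = (8.77×10^-3)(0.0441×10^-3) / 5.129×10^-7 = 0.754

Ω = 0.754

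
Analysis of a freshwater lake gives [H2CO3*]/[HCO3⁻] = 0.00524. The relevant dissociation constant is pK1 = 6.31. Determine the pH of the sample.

From K1 = [H⁺][HCO3⁻]/[H2CO3*]:  pH = pK1 − log₁₀([H2CO3*]/[HCO3⁻])
log₁₀(0.00524) = -2.281
pH = 6.31 − (-2.281) = 8.59

pH = 8.59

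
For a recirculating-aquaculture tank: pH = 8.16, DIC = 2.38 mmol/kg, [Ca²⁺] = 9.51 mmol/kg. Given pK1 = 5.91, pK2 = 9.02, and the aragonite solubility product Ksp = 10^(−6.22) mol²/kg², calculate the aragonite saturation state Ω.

Ω = 4.53

α₂ = 1 / (1 + [H⁺]/K2 + [H⁺]²/(K1K2)) = 1 / (1 + 10^+0.86 + 10^-1.39)
   = 1 / (1 + 7.2444 + 0.040738) = 1/8.2851 = 0.1207
[CO3²⁻] = α₂ × DIC = 0.1207 × 2.38 = 0.2873 mmol/kg
Ksp = 10^(−6.22) = 6.026×10^-7
Ω = [Ca²⁺][CO3²⁻]/Ksp = (9.51×10^-3)(2.873×10^-4) / 6.026×10^-7 = 4.53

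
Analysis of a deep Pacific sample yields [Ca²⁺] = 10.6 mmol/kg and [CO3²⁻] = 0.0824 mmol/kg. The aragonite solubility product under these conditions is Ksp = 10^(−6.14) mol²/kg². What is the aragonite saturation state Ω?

Ksp = 10^(−6.14) = 7.244×10^-7
Ω = [Ca²⁺][CO3²⁻]/Ksp = (10.6×10^-3)(0.0824×10^-3) / 7.244×10^-7 = 1.21

Ω = 1.21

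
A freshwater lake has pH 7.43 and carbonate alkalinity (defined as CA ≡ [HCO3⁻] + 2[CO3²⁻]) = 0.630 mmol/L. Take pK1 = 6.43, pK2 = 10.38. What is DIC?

CA = [HCO3⁻] + 2[CO3²⁻] = (α₁ + 2α₂)·DIC
At pH 7.43: [H⁺]/K1 = 10^-1.00 = 0.10000, K2/[H⁺] = 10^-2.95 = 0.0011220
α₁ = 1/(1 + 0.10000 + 0.0011220) = 1/1.1011 = 0.9082; α₂ = α₁·K2/[H⁺] = 0.001019
α₁ + 2α₂ = 0.9102
DIC = CA / (α₁ + 2α₂) = 0.630 / 0.9102 = 0.692 mmol/L

DIC = 0.692 mmol/L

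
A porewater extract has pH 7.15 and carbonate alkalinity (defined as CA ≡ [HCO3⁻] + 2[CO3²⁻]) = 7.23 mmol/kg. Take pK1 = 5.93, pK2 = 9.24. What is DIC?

DIC = 7.60 mmol/kg

CA = [HCO3⁻] + 2[CO3²⁻] = (α₁ + 2α₂)·DIC
At pH 7.15: [H⁺]/K1 = 10^-1.22 = 0.060256, K2/[H⁺] = 10^-2.09 = 0.0081283
α₁ = 1/(1 + 0.060256 + 0.0081283) = 1/1.0684 = 0.9360; α₂ = α₁·K2/[H⁺] = 0.007608
α₁ + 2α₂ = 0.9512
DIC = CA / (α₁ + 2α₂) = 7.23 / 0.9512 = 7.60 mmol/kg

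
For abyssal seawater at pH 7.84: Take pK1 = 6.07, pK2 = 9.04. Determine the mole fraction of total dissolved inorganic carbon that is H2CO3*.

α₀ = 1 / (1 + K1/[H⁺] + K1K2/[H⁺]²) = 1 / (1 + 10^+1.77 + 10^+0.57)
   = 1 / (1 + 58.884 + 3.7154) = 1/63.600 = 0.01572

α₀ = 0.0157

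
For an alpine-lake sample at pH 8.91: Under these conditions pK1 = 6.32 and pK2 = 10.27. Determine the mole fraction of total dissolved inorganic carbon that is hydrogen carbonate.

α₁ = 1 / (1 + [H⁺]/K1 + K2/[H⁺]) = 1 / (1 + 10^-2.59 + 10^-1.36)
   = 1 / (1 + 0.0025704 + 0.043652) = 1/1.0462 = 0.9558

α₁ = 0.956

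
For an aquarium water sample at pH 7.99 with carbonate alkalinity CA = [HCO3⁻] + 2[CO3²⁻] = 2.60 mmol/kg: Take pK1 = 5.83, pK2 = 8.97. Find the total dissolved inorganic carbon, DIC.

DIC = 2.39 mmol/kg

CA = [HCO3⁻] + 2[CO3²⁻] = (α₁ + 2α₂)·DIC
At pH 7.99: [H⁺]/K1 = 10^-2.16 = 0.0069183, K2/[H⁺] = 10^-0.98 = 0.10471
α₁ = 1/(1 + 0.0069183 + 0.10471) = 1/1.1116 = 0.8996; α₂ = α₁·K2/[H⁺] = 0.09420
α₁ + 2α₂ = 1.0880
DIC = CA / (α₁ + 2α₂) = 2.60 / 1.0880 = 2.39 mmol/kg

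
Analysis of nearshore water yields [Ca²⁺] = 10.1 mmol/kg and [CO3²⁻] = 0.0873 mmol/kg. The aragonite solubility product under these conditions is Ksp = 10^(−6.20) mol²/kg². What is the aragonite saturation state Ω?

Ksp = 10^(−6.20) = 6.310×10^-7
Ω = [Ca²⁺][CO3²⁻]/Ksp = (10.1×10^-3)(0.0873×10^-3) / 6.310×10^-7 = 1.40

Ω = 1.40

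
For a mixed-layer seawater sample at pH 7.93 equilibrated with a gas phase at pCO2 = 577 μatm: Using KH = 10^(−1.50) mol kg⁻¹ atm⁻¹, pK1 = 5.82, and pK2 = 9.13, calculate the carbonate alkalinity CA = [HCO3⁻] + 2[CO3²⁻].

[CO2*] = KH · pCO2 = 10^(−1.50) × 577×10^-6 = 1.825×10^-5 mol/kg
α₀ = 1/(1 + K1/[H⁺] + K1K2/[H⁺]²) = 1/(1 + 10^+2.11 + 10^+0.91) = 0.007249
DIC = [CO2*]/α₀ = 1.825×10^-5 / 0.007249 = 2.517 mmol/kg
CA = (α₁ + 2α₂)·DIC = (0.9338 + 2×0.05892) × 2.517 = 2.65 mmol/kg

CA = 2.65 mmol/kg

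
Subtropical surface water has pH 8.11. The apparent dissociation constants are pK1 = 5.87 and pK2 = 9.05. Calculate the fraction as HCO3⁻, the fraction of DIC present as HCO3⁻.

α₁ = 0.892

α₁ = 1 / (1 + [H⁺]/K1 + K2/[H⁺]) = 1 / (1 + 10^-2.24 + 10^-0.94)
   = 1 / (1 + 0.0057544 + 0.11482) = 1/1.1206 = 0.8924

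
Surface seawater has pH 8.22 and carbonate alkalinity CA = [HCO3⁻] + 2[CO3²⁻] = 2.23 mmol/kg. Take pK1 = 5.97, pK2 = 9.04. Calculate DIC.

CA = [HCO3⁻] + 2[CO3²⁻] = (α₁ + 2α₂)·DIC
At pH 8.22: [H⁺]/K1 = 10^-2.25 = 0.0056234, K2/[H⁺] = 10^-0.82 = 0.15136
α₁ = 1/(1 + 0.0056234 + 0.15136) = 1/1.1570 = 0.8643; α₂ = α₁·K2/[H⁺] = 0.1308
α₁ + 2α₂ = 1.1260
DIC = CA / (α₁ + 2α₂) = 2.23 / 1.1260 = 1.98 mmol/kg

DIC = 1.98 mmol/kg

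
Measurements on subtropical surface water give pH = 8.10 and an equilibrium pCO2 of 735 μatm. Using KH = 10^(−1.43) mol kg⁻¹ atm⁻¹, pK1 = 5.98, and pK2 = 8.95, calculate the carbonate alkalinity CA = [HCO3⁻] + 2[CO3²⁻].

CA = 4.62 mmol/kg

[CO2*] = KH · pCO2 = 10^(−1.43) × 735×10^-6 = 2.731×10^-5 mol/kg
α₀ = 1/(1 + K1/[H⁺] + K1K2/[H⁺]²) = 1/(1 + 10^+2.12 + 10^+1.27) = 0.006603
DIC = [CO2*]/α₀ = 2.731×10^-5 / 0.006603 = 4.136 mmol/kg
CA = (α₁ + 2α₂)·DIC = (0.8704 + 2×0.1230) × 4.136 = 4.62 mmol/kg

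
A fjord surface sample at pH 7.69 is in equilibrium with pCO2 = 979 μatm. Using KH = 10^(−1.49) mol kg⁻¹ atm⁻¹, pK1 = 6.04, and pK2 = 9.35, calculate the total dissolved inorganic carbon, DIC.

DIC = 1.48 mmol/kg

[CO2*] = KH · pCO2 = 10^(−1.49) × 979×10^-6 = 3.168×10^-5 mol/kg
α₀ = 1/(1 + K1/[H⁺] + K1K2/[H⁺]²) = 1/(1 + 10^+1.65 + 10^-0.01) = 0.02144
DIC = [CO2*]/α₀ = 3.168×10^-5 / 0.02144 = 1.48 mmol/kg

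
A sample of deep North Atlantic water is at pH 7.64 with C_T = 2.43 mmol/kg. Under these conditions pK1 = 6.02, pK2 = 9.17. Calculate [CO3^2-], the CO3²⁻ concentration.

[CO3²⁻] = 0.0681 mmol/kg

α₂ = 1 / (1 + [H⁺]/K2 + [H⁺]²/(K1K2)) = 1 / (1 + 10^+1.53 + 10^-0.09)
   = 1 / (1 + 33.884 + 0.81283) = 1/35.697 = 0.02801
[CO3²⁻] = α₂ × DIC = 0.02801 × 2.43 = 0.0681 mmol/kg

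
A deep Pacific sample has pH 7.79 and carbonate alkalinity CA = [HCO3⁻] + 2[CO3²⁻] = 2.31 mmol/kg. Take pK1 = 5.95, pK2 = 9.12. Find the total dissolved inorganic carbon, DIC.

CA = [HCO3⁻] + 2[CO3²⁻] = (α₁ + 2α₂)·DIC
At pH 7.79: [H⁺]/K1 = 10^-1.84 = 0.014454, K2/[H⁺] = 10^-1.33 = 0.046774
α₁ = 1/(1 + 0.014454 + 0.046774) = 1/1.0612 = 0.9423; α₂ = α₁·K2/[H⁺] = 0.04407
α₁ + 2α₂ = 1.0305
DIC = CA / (α₁ + 2α₂) = 2.31 / 1.0305 = 2.24 mmol/kg

DIC = 2.24 mmol/kg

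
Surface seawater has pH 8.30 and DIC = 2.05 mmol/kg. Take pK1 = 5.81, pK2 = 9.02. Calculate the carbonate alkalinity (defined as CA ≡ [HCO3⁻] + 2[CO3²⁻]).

CA = 2.37 mmol/kg

CA = [HCO3⁻] + 2[CO3²⁻] = (α₁ + 2α₂)·DIC
At pH 8.30: [H⁺]/K1 = 10^-2.49 = 0.0032359, K2/[H⁺] = 10^-0.72 = 0.19055
α₁ = 1/(1 + 0.0032359 + 0.19055) = 1/1.1938 = 0.8377; α₂ = α₁·K2/[H⁺] = 0.1596
α₁ + 2α₂ = 1.1569
CA = 1.1569 × 2.05 = 2.37 mmol/kg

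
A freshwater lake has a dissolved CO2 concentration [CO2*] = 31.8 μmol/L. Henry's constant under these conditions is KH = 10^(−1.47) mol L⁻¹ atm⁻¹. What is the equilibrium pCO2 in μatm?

KH = 10^(−1.47) = 3.388×10^-2 mol L⁻¹ atm⁻¹
pCO2 = [CO2*]/KH = 31.8×10^-6 / 3.388×10^-2 = 9.38×10^-4 atm = 938 μatm

pCO2 = 938 μatm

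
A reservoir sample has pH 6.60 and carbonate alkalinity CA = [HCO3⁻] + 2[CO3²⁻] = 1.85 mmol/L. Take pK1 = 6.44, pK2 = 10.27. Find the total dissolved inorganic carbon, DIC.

DIC = 3.13 mmol/L

CA = [HCO3⁻] + 2[CO3²⁻] = (α₁ + 2α₂)·DIC
At pH 6.60: [H⁺]/K1 = 10^-0.16 = 0.69183, K2/[H⁺] = 10^-3.67 = 0.00021380
α₁ = 1/(1 + 0.69183 + 0.00021380) = 1/1.6920 = 0.5910; α₂ = α₁·K2/[H⁺] = 0.0001264
α₁ + 2α₂ = 0.5913
DIC = CA / (α₁ + 2α₂) = 1.85 / 0.5913 = 3.13 mmol/L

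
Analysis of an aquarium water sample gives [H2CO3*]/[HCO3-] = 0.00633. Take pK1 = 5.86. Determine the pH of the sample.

pH = 8.06

From K1 = [H⁺][HCO3-]/[H2CO3*]:  pH = pK1 − log₁₀([H2CO3*]/[HCO3-])
log₁₀(0.00633) = -2.199
pH = 5.86 − (-2.199) = 8.06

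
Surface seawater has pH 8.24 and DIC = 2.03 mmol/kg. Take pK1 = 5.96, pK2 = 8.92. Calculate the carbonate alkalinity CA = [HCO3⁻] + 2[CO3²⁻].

CA = [HCO3⁻] + 2[CO3²⁻] = (α₁ + 2α₂)·DIC
At pH 8.24: [H⁺]/K1 = 10^-2.28 = 0.0052481, K2/[H⁺] = 10^-0.68 = 0.20893
α₁ = 1/(1 + 0.0052481 + 0.20893) = 1/1.2142 = 0.8236; α₂ = α₁·K2/[H⁺] = 0.1721
α₁ + 2α₂ = 1.1678
CA = 1.1678 × 2.03 = 2.37 mmol/kg

CA = 2.37 mmol/kg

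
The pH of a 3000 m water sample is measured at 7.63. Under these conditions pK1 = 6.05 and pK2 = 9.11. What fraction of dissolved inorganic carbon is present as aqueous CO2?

α₀ = 0.0248

α₀ = 1 / (1 + K1/[H⁺] + K1K2/[H⁺]²) = 1 / (1 + 10^+1.58 + 10^+0.10)
   = 1 / (1 + 38.019 + 1.2589) = 1/40.278 = 0.02483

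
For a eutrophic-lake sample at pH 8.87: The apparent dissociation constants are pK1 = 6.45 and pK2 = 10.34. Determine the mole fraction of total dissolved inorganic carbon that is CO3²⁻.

α₂ = 1 / (1 + [H⁺]/K2 + [H⁺]²/(K1K2)) = 1 / (1 + 10^+1.47 + 10^-0.95)
   = 1 / (1 + 29.512 + 0.11220) = 1/30.624 = 0.03265

α₂ = 0.0327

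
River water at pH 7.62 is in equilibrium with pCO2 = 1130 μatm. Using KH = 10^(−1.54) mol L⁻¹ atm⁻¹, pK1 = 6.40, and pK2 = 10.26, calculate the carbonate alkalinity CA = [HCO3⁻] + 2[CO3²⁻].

[CO2*] = KH · pCO2 = 10^(−1.54) × 1130×10^-6 = 3.259×10^-5 mol/L
α₀ = 1/(1 + K1/[H⁺] + K1K2/[H⁺]²) = 1/(1 + 10^+1.22 + 10^-1.42) = 0.05671
DIC = [CO2*]/α₀ = 3.259×10^-5 / 0.05671 = 0.5747 mmol/L
CA = (α₁ + 2α₂)·DIC = (0.9411 + 2×0.002156) × 0.5747 = 0.543 mmol/L

CA = 0.543 mmol/L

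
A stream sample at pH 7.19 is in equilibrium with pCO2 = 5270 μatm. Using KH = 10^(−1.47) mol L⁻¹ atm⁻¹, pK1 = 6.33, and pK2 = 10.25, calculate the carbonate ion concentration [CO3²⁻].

[CO2*] = KH · pCO2 = 10^(−1.47) × 5270×10^-6 = 1.786×10^-4 mol/L
α₀ = 1/(1 + K1/[H⁺] + K1K2/[H⁺]²) = 1/(1 + 10^+0.86 + 10^-2.20) = 0.1212
DIC = [CO2*]/α₀ = 1.786×10^-4 / 0.1212 = 1.473 mmol/L
[CO3²⁻] = α₂·DIC; α₂ = 0.0007647, so [CO3²⁻] = 0.0007647 × 1.473 = 0.00113 mmol/L = 1.13 μmol/L

[CO3²⁻] = 1.13 μmol/L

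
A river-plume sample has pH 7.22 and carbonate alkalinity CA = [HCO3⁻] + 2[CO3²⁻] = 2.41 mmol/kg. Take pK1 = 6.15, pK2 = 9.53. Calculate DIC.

CA = [HCO3⁻] + 2[CO3²⁻] = (α₁ + 2α₂)·DIC
At pH 7.22: [H⁺]/K1 = 10^-1.07 = 0.085114, K2/[H⁺] = 10^-2.31 = 0.0048978
α₁ = 1/(1 + 0.085114 + 0.0048978) = 1/1.0900 = 0.9174; α₂ = α₁·K2/[H⁺] = 0.004493
α₁ + 2α₂ = 0.9264
DIC = CA / (α₁ + 2α₂) = 2.41 / 0.9264 = 2.60 mmol/kg

DIC = 2.60 mmol/kg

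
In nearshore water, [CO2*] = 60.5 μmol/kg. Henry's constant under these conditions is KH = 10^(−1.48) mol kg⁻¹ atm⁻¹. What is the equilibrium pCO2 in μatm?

pCO2 = 1830 μatm

KH = 10^(−1.48) = 3.311×10^-2 mol kg⁻¹ atm⁻¹
pCO2 = [CO2*]/KH = 60.5×10^-6 / 3.311×10^-2 = 1.83×10^-3 atm = 1830 μatm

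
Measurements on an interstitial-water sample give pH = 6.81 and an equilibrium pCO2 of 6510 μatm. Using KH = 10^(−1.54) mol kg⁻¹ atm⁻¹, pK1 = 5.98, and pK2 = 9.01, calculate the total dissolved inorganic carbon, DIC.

DIC = 1.47 mmol/kg

[CO2*] = KH · pCO2 = 10^(−1.54) × 6510×10^-6 = 1.878×10^-4 mol/kg
α₀ = 1/(1 + K1/[H⁺] + K1K2/[H⁺]²) = 1/(1 + 10^+0.83 + 10^-1.37) = 0.1281
DIC = [CO2*]/α₀ = 1.878×10^-4 / 0.1281 = 1.47 mmol/kg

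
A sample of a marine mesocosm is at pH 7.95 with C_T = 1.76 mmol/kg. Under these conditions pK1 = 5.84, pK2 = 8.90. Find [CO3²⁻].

α₂ = 1 / (1 + [H⁺]/K2 + [H⁺]²/(K1K2)) = 1 / (1 + 10^+0.95 + 10^-1.16)
   = 1 / (1 + 8.9125 + 0.069183) = 1/9.9817 = 0.1002
[CO3²⁻] = α₂ × DIC = 0.1002 × 1.76 = 0.176 mmol/kg

[CO3²⁻] = 0.176 mmol/kg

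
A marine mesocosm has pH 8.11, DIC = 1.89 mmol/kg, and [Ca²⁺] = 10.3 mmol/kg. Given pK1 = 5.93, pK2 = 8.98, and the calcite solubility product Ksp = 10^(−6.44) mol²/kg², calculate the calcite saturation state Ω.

Ω = 6.34

α₂ = 1 / (1 + [H⁺]/K2 + [H⁺]²/(K1K2)) = 1 / (1 + 10^+0.87 + 10^-1.31)
   = 1 / (1 + 7.4131 + 0.048978) = 1/8.4621 = 0.1182
[CO3²⁻] = α₂ × DIC = 0.1182 × 1.89 = 0.2233 mmol/kg
Ksp = 10^(−6.44) = 3.631×10^-7
Ω = [Ca²⁺][CO3²⁻]/Ksp = (10.3×10^-3)(2.233×10^-4) / 3.631×10^-7 = 6.34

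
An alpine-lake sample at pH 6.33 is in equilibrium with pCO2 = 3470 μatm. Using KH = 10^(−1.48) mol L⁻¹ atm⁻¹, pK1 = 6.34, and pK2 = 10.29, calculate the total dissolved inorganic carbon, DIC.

[CO2*] = KH · pCO2 = 10^(−1.48) × 3470×10^-6 = 1.149×10^-4 mol/L
α₀ = 1/(1 + K1/[H⁺] + K1K2/[H⁺]²) = 1/(1 + 10^-0.01 + 10^-3.97) = 0.5057
DIC = [CO2*]/α₀ = 1.149×10^-4 / 0.5057 = 0.227 mmol/L

DIC = 0.227 mmol/L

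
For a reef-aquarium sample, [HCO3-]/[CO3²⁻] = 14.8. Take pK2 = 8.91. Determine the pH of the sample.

pH = 7.74

From K2 = [H⁺][CO3²⁻]/[HCO3-]:  pH = pK2 − log₁₀([HCO3-]/[CO3²⁻])
log₁₀(14.8) = +1.170
pH = 8.91 − (+1.170) = 7.74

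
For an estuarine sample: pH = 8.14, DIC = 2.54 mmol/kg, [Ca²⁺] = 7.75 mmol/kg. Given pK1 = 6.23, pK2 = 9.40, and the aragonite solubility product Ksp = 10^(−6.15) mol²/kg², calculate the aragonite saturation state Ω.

Ω = 1.43

α₂ = 1 / (1 + [H⁺]/K2 + [H⁺]²/(K1K2)) = 1 / (1 + 10^+1.26 + 10^-0.65)
   = 1 / (1 + 18.197 + 0.22387) = 1/19.421 = 0.05149
[CO3²⁻] = α₂ × DIC = 0.05149 × 2.54 = 0.1308 mmol/kg
Ksp = 10^(−6.15) = 7.079×10^-7
Ω = [Ca²⁺][CO3²⁻]/Ksp = (7.75×10^-3)(1.308×10^-4) / 7.079×10^-7 = 1.43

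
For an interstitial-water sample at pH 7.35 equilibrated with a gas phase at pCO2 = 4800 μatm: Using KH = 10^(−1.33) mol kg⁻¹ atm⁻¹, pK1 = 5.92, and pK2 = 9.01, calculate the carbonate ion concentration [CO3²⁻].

[CO3²⁻] = 0.132 mmol/kg

[CO2*] = KH · pCO2 = 10^(−1.33) × 4800×10^-6 = 2.245×10^-4 mol/kg
α₀ = 1/(1 + K1/[H⁺] + K1K2/[H⁺]²) = 1/(1 + 10^+1.43 + 10^-0.23) = 0.03508
DIC = [CO2*]/α₀ = 2.245×10^-4 / 0.03508 = 6.400 mmol/kg
[CO3²⁻] = α₂·DIC; α₂ = 0.02066, so [CO3²⁻] = 0.02066 × 6.400 = 0.132 mmol/kg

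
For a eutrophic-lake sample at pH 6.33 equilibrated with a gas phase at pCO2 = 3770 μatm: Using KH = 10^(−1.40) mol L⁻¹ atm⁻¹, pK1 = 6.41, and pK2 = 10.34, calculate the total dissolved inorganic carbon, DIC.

DIC = 0.275 mmol/L

[CO2*] = KH · pCO2 = 10^(−1.40) × 3770×10^-6 = 1.501×10^-4 mol/L
α₀ = 1/(1 + K1/[H⁺] + K1K2/[H⁺]²) = 1/(1 + 10^-0.08 + 10^-4.09) = 0.5459
DIC = [CO2*]/α₀ = 1.501×10^-4 / 0.5459 = 0.275 mmol/L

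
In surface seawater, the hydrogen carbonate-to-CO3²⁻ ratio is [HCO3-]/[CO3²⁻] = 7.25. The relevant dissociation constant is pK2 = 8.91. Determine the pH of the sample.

From K2 = [H⁺][CO3²⁻]/[HCO3-]:  pH = pK2 − log₁₀([HCO3-]/[CO3²⁻])
log₁₀(7.25) = +0.860
pH = 8.91 − (+0.860) = 8.05

pH = 8.05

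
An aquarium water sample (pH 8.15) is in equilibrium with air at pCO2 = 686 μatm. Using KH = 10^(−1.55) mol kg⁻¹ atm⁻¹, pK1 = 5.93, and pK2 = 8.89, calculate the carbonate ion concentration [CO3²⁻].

[CO2*] = KH · pCO2 = 10^(−1.55) × 686×10^-6 = 1.933×10^-5 mol/kg
α₀ = 1/(1 + K1/[H⁺] + K1K2/[H⁺]²) = 1/(1 + 10^+2.22 + 10^+1.48) = 0.005072
DIC = [CO2*]/α₀ = 1.933×10^-5 / 0.005072 = 3.812 mmol/kg
[CO3²⁻] = α₂·DIC; α₂ = 0.1532, so [CO3²⁻] = 0.1532 × 3.812 = 0.584 mmol/kg

[CO3²⁻] = 0.584 mmol/kg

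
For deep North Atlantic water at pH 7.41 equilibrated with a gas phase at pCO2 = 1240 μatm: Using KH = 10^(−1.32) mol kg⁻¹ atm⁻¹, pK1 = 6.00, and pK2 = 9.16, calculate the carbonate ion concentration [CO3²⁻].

[CO3²⁻] = 0.0271 mmol/kg

[CO2*] = KH · pCO2 = 10^(−1.32) × 1240×10^-6 = 5.935×10^-5 mol/kg
α₀ = 1/(1 + K1/[H⁺] + K1K2/[H⁺]²) = 1/(1 + 10^+1.41 + 10^-0.34) = 0.03682
DIC = [CO2*]/α₀ = 5.935×10^-5 / 0.03682 = 1.612 mmol/kg
[CO3²⁻] = α₂·DIC; α₂ = 0.01683, so [CO3²⁻] = 0.01683 × 1.612 = 0.0271 mmol/kg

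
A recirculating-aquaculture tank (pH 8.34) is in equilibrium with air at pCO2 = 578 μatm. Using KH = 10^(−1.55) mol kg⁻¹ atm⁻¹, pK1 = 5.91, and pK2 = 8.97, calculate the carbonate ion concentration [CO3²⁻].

[CO3²⁻] = 1.03 mmol/kg

[CO2*] = KH · pCO2 = 10^(−1.55) × 578×10^-6 = 1.629×10^-5 mol/kg
α₀ = 1/(1 + K1/[H⁺] + K1K2/[H⁺]²) = 1/(1 + 10^+2.43 + 10^+1.80) = 0.003001
DIC = [CO2*]/α₀ = 1.629×10^-5 / 0.003001 = 5.429 mmol/kg
[CO3²⁻] = α₂·DIC; α₂ = 0.1893, so [CO3²⁻] = 0.1893 × 5.429 = 1.03 mmol/kg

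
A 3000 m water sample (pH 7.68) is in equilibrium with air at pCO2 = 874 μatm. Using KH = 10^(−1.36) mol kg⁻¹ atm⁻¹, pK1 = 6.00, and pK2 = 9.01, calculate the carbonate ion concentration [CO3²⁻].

[CO3²⁻] = 0.0854 mmol/kg

[CO2*] = KH · pCO2 = 10^(−1.36) × 874×10^-6 = 3.815×10^-5 mol/kg
α₀ = 1/(1 + K1/[H⁺] + K1K2/[H⁺]²) = 1/(1 + 10^+1.68 + 10^+0.35) = 0.01957
DIC = [CO2*]/α₀ = 3.815×10^-5 / 0.01957 = 1.950 mmol/kg
[CO3²⁻] = α₂·DIC; α₂ = 0.04381, so [CO3²⁻] = 0.04381 × 1.950 = 0.0854 mmol/kg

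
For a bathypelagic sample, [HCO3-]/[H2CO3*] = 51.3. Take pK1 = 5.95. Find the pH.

From K1 = [H⁺][HCO3-]/[H2CO3*]:  pH = pK1 + log₁₀([HCO3-]/[H2CO3*])
log₁₀(51.3) = +1.710
pH = 5.95 + (+1.710) = 7.66

pH = 7.66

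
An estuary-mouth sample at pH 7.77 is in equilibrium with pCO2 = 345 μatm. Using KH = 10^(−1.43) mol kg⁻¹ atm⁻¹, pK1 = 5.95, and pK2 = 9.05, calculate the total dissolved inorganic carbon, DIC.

DIC = 0.904 mmol/kg

[CO2*] = KH · pCO2 = 10^(−1.43) × 345×10^-6 = 1.282×10^-5 mol/kg
α₀ = 1/(1 + K1/[H⁺] + K1K2/[H⁺]²) = 1/(1 + 10^+1.82 + 10^+0.54) = 0.01418
DIC = [CO2*]/α₀ = 1.282×10^-5 / 0.01418 = 0.904 mmol/kg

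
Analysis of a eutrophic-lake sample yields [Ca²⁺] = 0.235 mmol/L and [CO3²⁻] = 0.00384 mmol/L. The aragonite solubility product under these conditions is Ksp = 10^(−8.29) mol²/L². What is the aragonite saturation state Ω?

Ksp = 10^(−8.29) = 5.129×10^-9
Ω = [Ca²⁺][CO3²⁻]/Ksp = (0.235×10^-3)(0.00384×10^-3) / 5.129×10^-9 = 0.176

Ω = 0.176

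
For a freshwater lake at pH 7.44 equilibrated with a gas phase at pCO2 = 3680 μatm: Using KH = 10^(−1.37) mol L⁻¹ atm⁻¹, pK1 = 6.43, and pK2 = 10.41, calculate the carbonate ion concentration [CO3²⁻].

[CO2*] = KH · pCO2 = 10^(−1.37) × 3680×10^-6 = 1.570×10^-4 mol/L
α₀ = 1/(1 + K1/[H⁺] + K1K2/[H⁺]²) = 1/(1 + 10^+1.01 + 10^-1.96) = 0.08894
DIC = [CO2*]/α₀ = 1.570×10^-4 / 0.08894 = 1.765 mmol/L
[CO3²⁻] = α₂·DIC; α₂ = 0.0009752, so [CO3²⁻] = 0.0009752 × 1.765 = 0.00172 mmol/L = 1.72 μmol/L

[CO3²⁻] = 1.72 μmol/L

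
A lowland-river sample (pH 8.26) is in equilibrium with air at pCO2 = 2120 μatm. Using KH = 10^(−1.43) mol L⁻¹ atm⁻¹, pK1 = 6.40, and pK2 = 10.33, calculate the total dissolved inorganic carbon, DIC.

[CO2*] = KH · pCO2 = 10^(−1.43) × 2120×10^-6 = 7.877×10^-5 mol/L
α₀ = 1/(1 + K1/[H⁺] + K1K2/[H⁺]²) = 1/(1 + 10^+1.86 + 10^-0.21) = 0.01350
DIC = [CO2*]/α₀ = 7.877×10^-5 / 0.01350 = 5.83 mmol/L

DIC = 5.83 mmol/L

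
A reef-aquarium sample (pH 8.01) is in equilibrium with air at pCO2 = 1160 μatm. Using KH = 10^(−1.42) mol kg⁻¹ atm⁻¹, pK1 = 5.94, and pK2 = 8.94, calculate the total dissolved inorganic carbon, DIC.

[CO2*] = KH · pCO2 = 10^(−1.42) × 1160×10^-6 = 4.410×10^-5 mol/kg
α₀ = 1/(1 + K1/[H⁺] + K1K2/[H⁺]²) = 1/(1 + 10^+2.07 + 10^+1.14) = 0.007559
DIC = [CO2*]/α₀ = 4.410×10^-5 / 0.007559 = 5.83 mmol/kg

DIC = 5.83 mmol/kg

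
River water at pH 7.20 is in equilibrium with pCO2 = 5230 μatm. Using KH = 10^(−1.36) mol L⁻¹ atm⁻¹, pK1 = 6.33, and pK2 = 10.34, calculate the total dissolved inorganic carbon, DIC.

DIC = 1.92 mmol/L

[CO2*] = KH · pCO2 = 10^(−1.36) × 5230×10^-6 = 2.283×10^-4 mol/L
α₀ = 1/(1 + K1/[H⁺] + K1K2/[H⁺]²) = 1/(1 + 10^+0.87 + 10^-2.27) = 0.1188
DIC = [CO2*]/α₀ = 2.283×10^-4 / 0.1188 = 1.92 mmol/L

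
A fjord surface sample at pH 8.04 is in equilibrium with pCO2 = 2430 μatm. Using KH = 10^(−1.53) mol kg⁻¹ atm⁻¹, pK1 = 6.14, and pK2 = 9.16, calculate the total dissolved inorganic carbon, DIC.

DIC = 6.20 mmol/kg

[CO2*] = KH · pCO2 = 10^(−1.53) × 2430×10^-6 = 7.171×10^-5 mol/kg
α₀ = 1/(1 + K1/[H⁺] + K1K2/[H⁺]²) = 1/(1 + 10^+1.90 + 10^+0.78) = 0.01157
DIC = [CO2*]/α₀ = 7.171×10^-5 / 0.01157 = 6.20 mmol/kg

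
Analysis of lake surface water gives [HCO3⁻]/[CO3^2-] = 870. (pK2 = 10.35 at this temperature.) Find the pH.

From K2 = [H⁺][CO3^2-]/[HCO3⁻]:  pH = pK2 − log₁₀([HCO3⁻]/[CO3^2-])
log₁₀(870) = +2.940
pH = 10.35 − (+2.940) = 7.41

pH = 7.41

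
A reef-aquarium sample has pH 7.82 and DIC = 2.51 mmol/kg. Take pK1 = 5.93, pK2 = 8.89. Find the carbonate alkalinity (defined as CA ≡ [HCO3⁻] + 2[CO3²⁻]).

CA = [HCO3⁻] + 2[CO3²⁻] = (α₁ + 2α₂)·DIC
At pH 7.82: [H⁺]/K1 = 10^-1.89 = 0.012882, K2/[H⁺] = 10^-1.07 = 0.085114
α₁ = 1/(1 + 0.012882 + 0.085114) = 1/1.0980 = 0.9107; α₂ = α₁·K2/[H⁺] = 0.07752
α₁ + 2α₂ = 1.0658
CA = 1.0658 × 2.51 = 2.68 mmol/kg

CA = 2.68 mmol/kg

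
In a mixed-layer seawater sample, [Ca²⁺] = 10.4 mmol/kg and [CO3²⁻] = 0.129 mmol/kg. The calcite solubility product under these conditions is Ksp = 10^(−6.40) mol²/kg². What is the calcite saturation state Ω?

Ω = 3.37

Ksp = 10^(−6.40) = 3.981×10^-7
Ω = [Ca²⁺][CO3²⁻]/Ksp = (10.4×10^-3)(0.129×10^-3) / 3.981×10^-7 = 3.37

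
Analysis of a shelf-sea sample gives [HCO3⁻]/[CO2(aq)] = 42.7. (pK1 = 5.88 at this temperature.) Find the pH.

From K1 = [H⁺][HCO3⁻]/[CO2(aq)]:  pH = pK1 + log₁₀([HCO3⁻]/[CO2(aq)])
log₁₀(42.7) = +1.630
pH = 5.88 + (+1.630) = 7.51

pH = 7.51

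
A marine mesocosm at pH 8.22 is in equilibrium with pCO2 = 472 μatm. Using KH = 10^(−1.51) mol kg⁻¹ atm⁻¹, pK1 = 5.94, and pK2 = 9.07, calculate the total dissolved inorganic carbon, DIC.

DIC = 3.19 mmol/kg

[CO2*] = KH · pCO2 = 10^(−1.51) × 472×10^-6 = 1.459×10^-5 mol/kg
α₀ = 1/(1 + K1/[H⁺] + K1K2/[H⁺]²) = 1/(1 + 10^+2.28 + 10^+1.43) = 0.004577
DIC = [CO2*]/α₀ = 1.459×10^-5 / 0.004577 = 3.19 mmol/kg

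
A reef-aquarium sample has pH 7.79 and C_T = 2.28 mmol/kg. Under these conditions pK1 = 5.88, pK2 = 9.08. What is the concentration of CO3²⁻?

α₂ = 1 / (1 + [H⁺]/K2 + [H⁺]²/(K1K2)) = 1 / (1 + 10^+1.29 + 10^-0.62)
   = 1 / (1 + 19.498 + 0.23988) = 1/20.738 = 0.04822
[CO3²⁻] = α₂ × DIC = 0.04822 × 2.28 = 0.110 mmol/kg

[CO3²⁻] = 0.110 mmol/kg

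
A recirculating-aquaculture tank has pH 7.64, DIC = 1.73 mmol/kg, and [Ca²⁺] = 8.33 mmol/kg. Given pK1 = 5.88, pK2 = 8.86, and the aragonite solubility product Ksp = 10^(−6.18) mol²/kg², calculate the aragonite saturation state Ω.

Ω = 1.22

α₂ = 1 / (1 + [H⁺]/K2 + [H⁺]²/(K1K2)) = 1 / (1 + 10^+1.22 + 10^-0.54)
   = 1 / (1 + 16.596 + 0.28840) = 1/17.884 = 0.05592
[CO3²⁻] = α₂ × DIC = 0.05592 × 1.73 = 0.09673 mmol/kg
Ksp = 10^(−6.18) = 6.607×10^-7
Ω = [Ca²⁺][CO3²⁻]/Ksp = (8.33×10^-3)(9.673×10^-5) / 6.607×10^-7 = 1.22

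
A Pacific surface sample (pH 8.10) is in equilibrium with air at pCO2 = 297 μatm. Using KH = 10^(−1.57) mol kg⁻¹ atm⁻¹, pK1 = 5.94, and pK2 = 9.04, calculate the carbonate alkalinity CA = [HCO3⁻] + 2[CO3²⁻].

[CO2*] = KH · pCO2 = 10^(−1.57) × 297×10^-6 = 7.994×10^-6 mol/kg
α₀ = 1/(1 + K1/[H⁺] + K1K2/[H⁺]²) = 1/(1 + 10^+2.16 + 10^+1.22) = 0.006168
DIC = [CO2*]/α₀ = 7.994×10^-6 / 0.006168 = 1.296 mmol/kg
CA = (α₁ + 2α₂)·DIC = (0.8915 + 2×0.1024) × 1.296 = 1.42 mmol/kg

CA = 1.42 mmol/kg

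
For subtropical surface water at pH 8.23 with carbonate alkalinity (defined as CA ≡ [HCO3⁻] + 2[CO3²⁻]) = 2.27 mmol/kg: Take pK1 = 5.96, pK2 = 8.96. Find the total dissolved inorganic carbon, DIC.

CA = [HCO3⁻] + 2[CO3²⁻] = (α₁ + 2α₂)·DIC
At pH 8.23: [H⁺]/K1 = 10^-2.27 = 0.0053703, K2/[H⁺] = 10^-0.73 = 0.18621
α₁ = 1/(1 + 0.0053703 + 0.18621) = 1/1.1916 = 0.8392; α₂ = α₁·K2/[H⁺] = 0.1563
α₁ + 2α₂ = 1.1518
DIC = CA / (α₁ + 2α₂) = 2.27 / 1.1518 = 1.97 mmol/kg

DIC = 1.97 mmol/kg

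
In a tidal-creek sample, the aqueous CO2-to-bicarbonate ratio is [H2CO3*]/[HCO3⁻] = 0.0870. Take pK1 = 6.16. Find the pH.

From K1 = [H⁺][HCO3⁻]/[H2CO3*]:  pH = pK1 − log₁₀([H2CO3*]/[HCO3⁻])
log₁₀(0.0870) = -1.060
pH = 6.16 − (-1.060) = 7.22

pH = 7.22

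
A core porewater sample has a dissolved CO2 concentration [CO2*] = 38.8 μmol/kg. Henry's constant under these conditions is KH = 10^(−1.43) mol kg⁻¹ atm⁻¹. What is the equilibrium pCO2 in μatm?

KH = 10^(−1.43) = 3.715×10^-2 mol kg⁻¹ atm⁻¹
pCO2 = [CO2*]/KH = 38.8×10^-6 / 3.715×10^-2 = 1.04×10^-3 atm = 1040 μatm

pCO2 = 1040 μatm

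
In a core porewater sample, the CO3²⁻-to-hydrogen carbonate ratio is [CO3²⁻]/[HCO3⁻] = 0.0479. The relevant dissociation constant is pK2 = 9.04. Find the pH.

From K2 = [H⁺][CO3²⁻]/[HCO3⁻]:  pH = pK2 + log₁₀([CO3²⁻]/[HCO3⁻])
log₁₀(0.0479) = -1.320
pH = 9.04 + (-1.320) = 7.72

pH = 7.72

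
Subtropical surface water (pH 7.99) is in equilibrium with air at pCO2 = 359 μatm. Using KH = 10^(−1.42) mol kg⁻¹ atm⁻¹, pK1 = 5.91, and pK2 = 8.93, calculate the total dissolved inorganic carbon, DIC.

DIC = 1.84 mmol/kg

[CO2*] = KH · pCO2 = 10^(−1.42) × 359×10^-6 = 1.365×10^-5 mol/kg
α₀ = 1/(1 + K1/[H⁺] + K1K2/[H⁺]²) = 1/(1 + 10^+2.08 + 10^+1.14) = 0.007406
DIC = [CO2*]/α₀ = 1.365×10^-5 / 0.007406 = 1.84 mmol/kg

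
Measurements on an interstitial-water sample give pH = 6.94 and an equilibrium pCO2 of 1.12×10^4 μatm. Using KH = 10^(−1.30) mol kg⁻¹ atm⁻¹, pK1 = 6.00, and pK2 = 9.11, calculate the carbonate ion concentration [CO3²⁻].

[CO3²⁻] = 0.0331 mmol/kg

[CO2*] = KH · pCO2 = 10^(−1.30) × 1.12×10^4×10^-6 = 5.613×10^-4 mol/kg
α₀ = 1/(1 + K1/[H⁺] + K1K2/[H⁺]²) = 1/(1 + 10^+0.94 + 10^-1.23) = 0.1024
DIC = [CO2*]/α₀ = 5.613×10^-4 / 0.1024 = 5.483 mmol/kg
[CO3²⁻] = α₂·DIC; α₂ = 0.006028, so [CO3²⁻] = 0.006028 × 5.483 = 0.0331 mmol/kg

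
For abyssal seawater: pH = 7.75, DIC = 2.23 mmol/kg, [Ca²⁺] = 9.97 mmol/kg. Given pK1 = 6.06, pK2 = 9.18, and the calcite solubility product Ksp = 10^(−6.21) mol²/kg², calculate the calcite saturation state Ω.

α₂ = 1 / (1 + [H⁺]/K2 + [H⁺]²/(K1K2)) = 1 / (1 + 10^+1.43 + 10^-0.26)
   = 1 / (1 + 26.915 + 0.54954) = 1/28.465 = 0.03513
[CO3²⁻] = α₂ × DIC = 0.03513 × 2.23 = 0.07834 mmol/kg
Ksp = 10^(−6.21) = 6.166×10^-7
Ω = [Ca²⁺][CO3²⁻]/Ksp = (9.97×10^-3)(7.834×10^-5) / 6.166×10^-7 = 1.27

Ω = 1.27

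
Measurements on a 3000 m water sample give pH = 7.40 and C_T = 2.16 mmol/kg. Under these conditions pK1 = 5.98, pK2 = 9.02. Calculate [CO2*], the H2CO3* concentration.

[CO2*] = 0.0773 mmol/kg

α₀ = 1 / (1 + K1/[H⁺] + K1K2/[H⁺]²) = 1 / (1 + 10^+1.42 + 10^-0.20)
   = 1 / (1 + 26.303 + 0.63096) = 1/27.934 = 0.03580
[CO2*] = α₀ × DIC = 0.03580 × 2.16 = 0.0773 mmol/kg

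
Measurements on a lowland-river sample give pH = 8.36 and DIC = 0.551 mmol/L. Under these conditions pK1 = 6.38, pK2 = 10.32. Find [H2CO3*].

α₀ = 1 / (1 + K1/[H⁺] + K1K2/[H⁺]²) = 1 / (1 + 10^+1.98 + 10^+0.02)
   = 1 / (1 + 95.499 + 1.0471) = 1/97.546 = 0.01025
[CO2*] = α₀ × DIC = 0.01025 × 0.551 = 0.00565 mmol/L = 5.65 μmol/L

[CO2*] = 5.65 μmol/L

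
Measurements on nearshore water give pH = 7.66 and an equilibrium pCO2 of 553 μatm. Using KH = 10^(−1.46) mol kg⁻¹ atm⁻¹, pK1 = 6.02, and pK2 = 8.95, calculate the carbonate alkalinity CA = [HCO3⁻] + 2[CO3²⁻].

CA = 0.923 mmol/kg

[CO2*] = KH · pCO2 = 10^(−1.46) × 553×10^-6 = 1.917×10^-5 mol/kg
α₀ = 1/(1 + K1/[H⁺] + K1K2/[H⁺]²) = 1/(1 + 10^+1.64 + 10^+0.35) = 0.02133
DIC = [CO2*]/α₀ = 1.917×10^-5 / 0.02133 = 0.8991 mmol/kg
CA = (α₁ + 2α₂)·DIC = (0.9309 + 2×0.04774) × 0.8991 = 0.923 mmol/kg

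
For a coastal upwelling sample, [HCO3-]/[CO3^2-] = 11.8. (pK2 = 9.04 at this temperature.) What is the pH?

pH = 7.97

From K2 = [H⁺][CO3^2-]/[HCO3-]:  pH = pK2 − log₁₀([HCO3-]/[CO3^2-])
log₁₀(11.8) = +1.072
pH = 9.04 − (+1.072) = 7.97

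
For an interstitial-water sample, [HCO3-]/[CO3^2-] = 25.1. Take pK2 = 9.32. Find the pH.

pH = 7.92

From K2 = [H⁺][CO3^2-]/[HCO3-]:  pH = pK2 − log₁₀([HCO3-]/[CO3^2-])
log₁₀(25.1) = +1.400
pH = 9.32 − (+1.400) = 7.92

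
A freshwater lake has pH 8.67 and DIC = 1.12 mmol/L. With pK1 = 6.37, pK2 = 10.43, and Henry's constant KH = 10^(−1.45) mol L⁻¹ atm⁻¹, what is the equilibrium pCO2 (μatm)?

pCO2 = 155 μatm

α₀ = 1 / (1 + K1/[H⁺] + K1K2/[H⁺]²) = 1 / (1 + 10^+2.30 + 10^+0.54)
   = 1 / (1 + 199.53 + 3.4674) = 1/203.99 = 0.004902
[CO2*] = α₀ × DIC = 0.004902 × 1.12 = 0.005490 mmol/L = 5.490 μmol/L
pCO2 = [CO2*]/KH = 5.490×10^-6 / 3.548×10^-2 = 155 μatm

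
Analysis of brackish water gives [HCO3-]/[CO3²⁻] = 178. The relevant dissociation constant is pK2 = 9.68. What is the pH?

pH = 7.43

From K2 = [H⁺][CO3²⁻]/[HCO3-]:  pH = pK2 − log₁₀([HCO3-]/[CO3²⁻])
log₁₀(178) = +2.250
pH = 9.68 − (+2.250) = 7.43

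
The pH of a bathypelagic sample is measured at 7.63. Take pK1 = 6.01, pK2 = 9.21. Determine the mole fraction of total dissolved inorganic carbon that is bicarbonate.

α₁ = 0.952

α₁ = 1 / (1 + [H⁺]/K1 + K2/[H⁺]) = 1 / (1 + 10^-1.62 + 10^-1.58)
   = 1 / (1 + 0.023988 + 0.026303) = 1/1.0503 = 0.9521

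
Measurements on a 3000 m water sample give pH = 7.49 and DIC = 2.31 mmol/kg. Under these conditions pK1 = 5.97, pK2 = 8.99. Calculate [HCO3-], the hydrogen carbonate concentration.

[HCO3⁻] = 2.18 mmol/kg

α₁ = 1 / (1 + [H⁺]/K1 + K2/[H⁺]) = 1 / (1 + 10^-1.52 + 10^-1.50)
   = 1 / (1 + 0.030200 + 0.031623) = 1/1.0618 = 0.9418
[HCO3⁻] = α₁ × DIC = 0.9418 × 2.31 = 2.18 mmol/kg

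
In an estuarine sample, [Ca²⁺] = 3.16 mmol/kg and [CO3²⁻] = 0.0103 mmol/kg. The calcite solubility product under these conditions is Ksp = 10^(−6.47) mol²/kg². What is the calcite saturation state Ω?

Ksp = 10^(−6.47) = 3.388×10^-7
Ω = [Ca²⁺][CO3²⁻]/Ksp = (3.16×10^-3)(0.0103×10^-3) / 3.388×10^-7 = 0.0961

Ω = 0.0961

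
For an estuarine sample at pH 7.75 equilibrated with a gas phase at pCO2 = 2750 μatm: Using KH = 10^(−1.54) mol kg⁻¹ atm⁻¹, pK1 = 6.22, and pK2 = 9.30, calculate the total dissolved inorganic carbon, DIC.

[CO2*] = KH · pCO2 = 10^(−1.54) × 2750×10^-6 = 7.931×10^-5 mol/kg
α₀ = 1/(1 + K1/[H⁺] + K1K2/[H⁺]²) = 1/(1 + 10^+1.53 + 10^-0.02) = 0.02790
DIC = [CO2*]/α₀ = 7.931×10^-5 / 0.02790 = 2.84 mmol/kg

DIC = 2.84 mmol/kg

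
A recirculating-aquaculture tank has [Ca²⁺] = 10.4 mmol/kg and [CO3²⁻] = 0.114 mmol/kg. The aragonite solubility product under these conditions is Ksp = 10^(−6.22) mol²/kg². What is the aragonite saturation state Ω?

Ω = 1.97

Ksp = 10^(−6.22) = 6.026×10^-7
Ω = [Ca²⁺][CO3²⁻]/Ksp = (10.4×10^-3)(0.114×10^-3) / 6.026×10^-7 = 1.97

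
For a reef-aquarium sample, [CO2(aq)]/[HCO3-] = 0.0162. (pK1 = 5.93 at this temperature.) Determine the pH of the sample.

pH = 7.72

From K1 = [H⁺][HCO3-]/[CO2(aq)]:  pH = pK1 − log₁₀([CO2(aq)]/[HCO3-])
log₁₀(0.0162) = -1.790
pH = 5.93 − (-1.790) = 7.72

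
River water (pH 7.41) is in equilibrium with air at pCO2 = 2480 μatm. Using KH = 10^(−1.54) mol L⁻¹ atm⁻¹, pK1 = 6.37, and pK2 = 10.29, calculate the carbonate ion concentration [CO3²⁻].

[CO2*] = KH · pCO2 = 10^(−1.54) × 2480×10^-6 = 7.152×10^-5 mol/L
α₀ = 1/(1 + K1/[H⁺] + K1K2/[H⁺]²) = 1/(1 + 10^+1.04 + 10^-1.84) = 0.08348
DIC = [CO2*]/α₀ = 7.152×10^-5 / 0.08348 = 0.8568 mmol/L
[CO3²⁻] = α₂·DIC; α₂ = 0.001207, so [CO3²⁻] = 0.001207 × 0.8568 = 0.00103 mmol/L = 1.03 μmol/L

[CO3²⁻] = 1.03 μmol/L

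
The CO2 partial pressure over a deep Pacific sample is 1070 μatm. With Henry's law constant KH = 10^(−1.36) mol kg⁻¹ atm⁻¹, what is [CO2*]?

KH = 10^(−1.36) = 4.365×10^-2 mol kg⁻¹ atm⁻¹
[CO2*] = KH · pCO2 = 4.365×10^-2 × 1070×10^-6 atm = 4.67×10^-5 mol/kg

[CO2*] = 46.7 μmol/kg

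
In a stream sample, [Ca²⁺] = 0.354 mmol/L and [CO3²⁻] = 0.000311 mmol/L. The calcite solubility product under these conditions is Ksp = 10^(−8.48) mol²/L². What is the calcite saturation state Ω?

Ksp = 10^(−8.48) = 3.311×10^-9
Ω = [Ca²⁺][CO3²⁻]/Ksp = (0.354×10^-3)(0.000311×10^-3) / 3.311×10^-9 = 0.0332

Ω = 0.0332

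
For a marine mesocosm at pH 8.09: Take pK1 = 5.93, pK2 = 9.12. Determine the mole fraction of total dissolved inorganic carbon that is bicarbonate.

α₁ = 1 / (1 + [H⁺]/K1 + K2/[H⁺]) = 1 / (1 + 10^-2.16 + 10^-1.03)
   = 1 / (1 + 0.0069183 + 0.093325) = 1/1.1002 = 0.9089

α₁ = 0.909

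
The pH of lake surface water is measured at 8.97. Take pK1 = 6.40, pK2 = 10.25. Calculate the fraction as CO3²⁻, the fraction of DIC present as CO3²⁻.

α₂ = 1 / (1 + [H⁺]/K2 + [H⁺]²/(K1K2)) = 1 / (1 + 10^+1.28 + 10^-1.29)
   = 1 / (1 + 19.055 + 0.051286) = 1/20.106 = 0.04974

α₂ = 0.0497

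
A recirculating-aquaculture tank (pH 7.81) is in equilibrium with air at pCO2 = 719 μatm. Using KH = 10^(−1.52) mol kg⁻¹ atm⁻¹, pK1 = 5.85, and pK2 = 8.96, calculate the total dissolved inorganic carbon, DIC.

DIC = 2.14 mmol/kg

[CO2*] = KH · pCO2 = 10^(−1.52) × 719×10^-6 = 2.171×10^-5 mol/kg
α₀ = 1/(1 + K1/[H⁺] + K1K2/[H⁺]²) = 1/(1 + 10^+1.96 + 10^+0.81) = 0.01014
DIC = [CO2*]/α₀ = 2.171×10^-5 / 0.01014 = 2.14 mmol/kg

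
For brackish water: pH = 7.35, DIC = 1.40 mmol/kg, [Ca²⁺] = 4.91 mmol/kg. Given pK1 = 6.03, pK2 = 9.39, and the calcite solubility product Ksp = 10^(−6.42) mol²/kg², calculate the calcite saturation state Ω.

Ω = 0.156

α₂ = 1 / (1 + [H⁺]/K2 + [H⁺]²/(K1K2)) = 1 / (1 + 10^+2.04 + 10^+0.72)
   = 1 / (1 + 109.65 + 5.2481) = 1/115.90 = 0.008628
[CO3²⁻] = α₂ × DIC = 0.008628 × 1.40 = 0.01208 mmol/kg = 12.08 μmol/kg
Ksp = 10^(−6.42) = 3.802×10^-7
Ω = [Ca²⁺][CO3²⁻]/Ksp = (4.91×10^-3)(1.208×10^-5) / 3.802×10^-7 = 0.156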